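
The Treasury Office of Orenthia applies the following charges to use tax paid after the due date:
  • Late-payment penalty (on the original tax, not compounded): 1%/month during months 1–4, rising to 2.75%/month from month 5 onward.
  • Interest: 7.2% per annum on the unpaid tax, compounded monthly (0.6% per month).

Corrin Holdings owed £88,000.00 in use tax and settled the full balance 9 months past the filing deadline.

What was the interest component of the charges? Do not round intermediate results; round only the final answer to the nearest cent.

Interest: £88,000.00 × ((1 + 0.006)^9 − 1) = £88,000.00 × 0.0553143… = £4,867.6591…

£4,867.66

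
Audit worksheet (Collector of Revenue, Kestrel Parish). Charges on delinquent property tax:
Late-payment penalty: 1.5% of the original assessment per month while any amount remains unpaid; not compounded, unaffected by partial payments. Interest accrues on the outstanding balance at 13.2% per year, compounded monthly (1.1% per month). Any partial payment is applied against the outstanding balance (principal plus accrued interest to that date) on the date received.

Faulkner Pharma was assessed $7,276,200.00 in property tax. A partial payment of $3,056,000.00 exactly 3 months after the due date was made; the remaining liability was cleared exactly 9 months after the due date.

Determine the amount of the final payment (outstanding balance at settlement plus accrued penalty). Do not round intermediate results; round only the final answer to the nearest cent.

Balance at month 3: $7,276,200.0000 × (1 + 0.011)^3 = $7,518,965.5452…
After $3,056,000.00 payment: $7,518,965.5452… − $3,056,000.00 = $4,462,965.5452…
Balance at month 9: $4,462,965.5452… × (1 + 0.011)^6 = $4,765,741.3423…
Penalty: 9 × 1.5% × $7,276,200.00 = $982,287.00
Final settlement = outstanding balance + penalty = $4,765,741.3423… + $982,287.00 = $5,748,028.34

$5,748,028.34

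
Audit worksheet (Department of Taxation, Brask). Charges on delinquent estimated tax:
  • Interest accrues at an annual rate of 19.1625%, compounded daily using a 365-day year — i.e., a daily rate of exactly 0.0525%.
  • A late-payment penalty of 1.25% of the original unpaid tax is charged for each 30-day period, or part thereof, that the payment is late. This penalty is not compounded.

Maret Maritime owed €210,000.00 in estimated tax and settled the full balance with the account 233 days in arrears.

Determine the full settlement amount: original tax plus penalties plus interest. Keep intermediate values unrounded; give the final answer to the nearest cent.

Penalty periods: ⌈233/30⌉ = 8; penalty = 8 × 1.25% × €210,000.00 = €21,000.00
Interest: €210,000.00 × ((1 + 0.000525)^233 − 1) = €210,000.00 × 0.13008506… = €27,317.8618…
Total = €210,000.00 + €21,000.0000 + €27,317.8618… = €258,317.86

€258,317.86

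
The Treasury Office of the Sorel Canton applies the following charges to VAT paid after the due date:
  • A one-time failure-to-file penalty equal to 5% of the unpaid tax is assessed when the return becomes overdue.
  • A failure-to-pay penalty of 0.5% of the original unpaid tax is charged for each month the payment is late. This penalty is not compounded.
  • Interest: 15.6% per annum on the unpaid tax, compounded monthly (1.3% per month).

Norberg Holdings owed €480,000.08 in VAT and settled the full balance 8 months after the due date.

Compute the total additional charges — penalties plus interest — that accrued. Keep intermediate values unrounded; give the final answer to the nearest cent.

Failure-to-file penalty: 5% × €480,000.08 = €24,000.00…
Failure-to-pay penalty = 0.5% × €480,000.08 × 8 mo = €19,200.00…
Interest: €480,000.08 × ((1 + 0.013)^8 − 1) = €480,000.08 × 0.1088571… = €52,251.3938…
Penalties + interest = €43,200.0072 + €52,251.3938… = €95,451.40

€95,451.40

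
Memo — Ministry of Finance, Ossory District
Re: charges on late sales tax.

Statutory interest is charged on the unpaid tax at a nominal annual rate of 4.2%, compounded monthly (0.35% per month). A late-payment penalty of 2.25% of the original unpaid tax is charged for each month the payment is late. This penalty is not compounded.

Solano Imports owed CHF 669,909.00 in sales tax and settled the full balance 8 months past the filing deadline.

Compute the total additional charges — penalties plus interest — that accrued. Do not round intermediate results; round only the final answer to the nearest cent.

CHF 139,572.47

Late-payment penalty = 2.25% × CHF 669,909.00 × 8 mo = CHF 120,583.62
Interest: CHF 669,909.00 × ((1 + 0.0035)^8 − 1) = CHF 669,909.00 × 0.0283454… = CHF 18,988.8463…
Penalties + interest = CHF 120,583.6200 + CHF 18,988.8463… = CHF 139,572.47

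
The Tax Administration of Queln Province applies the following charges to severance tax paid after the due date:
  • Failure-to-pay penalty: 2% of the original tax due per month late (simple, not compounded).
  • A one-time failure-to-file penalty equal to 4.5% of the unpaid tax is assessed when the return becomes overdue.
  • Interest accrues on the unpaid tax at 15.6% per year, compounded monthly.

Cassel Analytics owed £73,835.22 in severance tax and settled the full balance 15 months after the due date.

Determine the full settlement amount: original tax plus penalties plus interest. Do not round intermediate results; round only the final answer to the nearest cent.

£115,093.22

Failure-to-file penalty: 4.5% × £73,835.22 = £3,322.58…
Failure-to-pay penalty: 15 × 2% × £73,835.22 = £22,150.57…
Interest (15.6%/yr ÷ 12 = 1.3%/month): £73,835.22 × ((1 + 0.013)^15 − 1) = £15,784.8448…
Total = £73,835.22 + £25,473.1509 + £15,784.8448… = £115,093.22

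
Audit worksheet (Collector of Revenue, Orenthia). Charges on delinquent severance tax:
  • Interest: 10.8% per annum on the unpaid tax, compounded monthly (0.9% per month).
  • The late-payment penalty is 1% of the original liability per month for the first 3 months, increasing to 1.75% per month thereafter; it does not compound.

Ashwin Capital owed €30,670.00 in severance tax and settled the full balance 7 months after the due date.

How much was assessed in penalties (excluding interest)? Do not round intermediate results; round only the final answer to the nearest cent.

€3,067.00

Penalty, months 1–3: 3 × 1% × €30,670.00 = €920.10
Penalty, months 4–7: 4 × 1.75% × €30,670.00 = €2,146.90
Total penalty = €920.10 + €2,146.90 = €3,067.00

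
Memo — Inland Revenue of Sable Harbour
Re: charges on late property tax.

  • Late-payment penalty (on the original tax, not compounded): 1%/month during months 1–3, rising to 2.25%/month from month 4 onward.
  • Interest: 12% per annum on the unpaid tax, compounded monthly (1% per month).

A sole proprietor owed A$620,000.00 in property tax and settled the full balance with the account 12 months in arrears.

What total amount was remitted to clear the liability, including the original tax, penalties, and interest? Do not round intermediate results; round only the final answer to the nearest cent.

Penalty, months 1–3: 3 × 1% × A$620,000.00 = A$18,600.00
Penalty, months 4–12: 9 × 2.25% × A$620,000.00 = A$125,550.00
Interest: A$620,000.00 × ((1 + 0.01)^12 − 1) = A$620,000.00 × 0.1268250… = A$78,631.5187…
Total = A$620,000.00 + A$144,150.0000 + A$78,631.5187… = A$842,781.52

A$842,781.52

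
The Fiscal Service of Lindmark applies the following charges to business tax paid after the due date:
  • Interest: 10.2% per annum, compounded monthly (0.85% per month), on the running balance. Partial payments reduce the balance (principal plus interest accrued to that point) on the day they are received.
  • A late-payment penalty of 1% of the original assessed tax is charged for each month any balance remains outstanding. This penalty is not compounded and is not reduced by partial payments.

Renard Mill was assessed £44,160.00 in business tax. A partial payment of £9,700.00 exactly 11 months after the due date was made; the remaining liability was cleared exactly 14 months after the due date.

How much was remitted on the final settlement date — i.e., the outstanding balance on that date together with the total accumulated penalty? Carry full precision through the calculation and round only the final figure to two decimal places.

£45,948.43

Balance at month 11: £44,160.0000 × (1 + 0.0085)^11 = £48,468.9925…
After £9,700.00 payment: £48,468.9925… − £9,700.00 = £38,768.9925…
Balance at month 14: £38,768.9925… × (1 + 0.0085)^3 = £39,766.0288…
Penalty: 14 × 1% × £44,160.00 = £6,182.40
Final settlement = outstanding balance + penalty = £39,766.0288… + £6,182.40 = £45,948.43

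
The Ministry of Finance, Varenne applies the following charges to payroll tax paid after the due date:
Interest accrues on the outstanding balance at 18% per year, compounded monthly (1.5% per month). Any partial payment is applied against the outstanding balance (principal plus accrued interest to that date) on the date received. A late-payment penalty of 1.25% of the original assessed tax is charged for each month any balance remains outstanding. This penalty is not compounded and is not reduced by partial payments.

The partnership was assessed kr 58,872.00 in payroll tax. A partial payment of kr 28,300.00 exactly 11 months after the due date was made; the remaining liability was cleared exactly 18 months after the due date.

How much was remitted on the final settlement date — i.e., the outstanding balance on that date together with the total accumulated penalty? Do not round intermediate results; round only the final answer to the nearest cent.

kr 58,803.35

Balance at month 11: kr 58,872.0000 × (1 + 0.015)^11 = kr 69,348.2098…
After kr 28,300.00 payment: kr 69,348.2098… − kr 28,300.00 = kr 41,048.2098…
Balance at month 18: kr 41,048.2098… × (1 + 0.015)^7 = kr 45,557.1469…
Penalty: 18 × 1.25% × kr 58,872.00 = kr 13,246.20
Final settlement = outstanding balance + penalty = kr 45,557.1469… + kr 13,246.20 = kr 58,803.35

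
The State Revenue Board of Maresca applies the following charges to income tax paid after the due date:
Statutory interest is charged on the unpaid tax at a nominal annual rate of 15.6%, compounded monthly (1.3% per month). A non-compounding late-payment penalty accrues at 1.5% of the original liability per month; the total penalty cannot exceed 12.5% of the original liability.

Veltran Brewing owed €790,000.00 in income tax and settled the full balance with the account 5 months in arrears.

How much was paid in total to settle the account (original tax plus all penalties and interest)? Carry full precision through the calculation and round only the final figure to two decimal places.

Penalty: 5 × 1.5% × €790,000.00 = €59,250.00 (below the 12.5% cap of €98,750.00)
Interest: €790,000.00 × ((1 + 0.013)^5 − 1) = €790,000.00 × 0.0667121… = €52,702.5694…
Total = €790,000.00 + €59,250.0000 + €52,702.5694… = €901,952.57

€901,952.57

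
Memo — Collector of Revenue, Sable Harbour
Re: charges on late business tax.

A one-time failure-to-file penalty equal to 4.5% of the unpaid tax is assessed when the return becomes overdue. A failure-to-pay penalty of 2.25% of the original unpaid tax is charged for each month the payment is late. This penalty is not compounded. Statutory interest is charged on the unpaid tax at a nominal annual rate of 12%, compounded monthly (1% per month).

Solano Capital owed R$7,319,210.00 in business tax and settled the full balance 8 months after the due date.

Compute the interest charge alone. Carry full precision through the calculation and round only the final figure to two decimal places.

R$606,445.63

Interest: R$7,319,210.00 × ((1 + 0.01)^8 − 1) = R$7,319,210.00 × 0.0828567… = R$606,445.6284…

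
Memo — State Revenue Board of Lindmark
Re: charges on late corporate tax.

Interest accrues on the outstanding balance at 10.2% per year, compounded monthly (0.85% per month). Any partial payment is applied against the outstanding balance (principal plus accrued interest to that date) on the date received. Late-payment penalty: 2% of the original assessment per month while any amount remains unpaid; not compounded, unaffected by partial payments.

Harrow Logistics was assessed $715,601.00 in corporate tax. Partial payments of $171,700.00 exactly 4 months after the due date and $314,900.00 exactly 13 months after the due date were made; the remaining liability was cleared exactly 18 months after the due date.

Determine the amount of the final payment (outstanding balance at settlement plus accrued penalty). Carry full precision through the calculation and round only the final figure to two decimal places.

Balance at month 4: $715,601.0000 × (1 + 0.0085)^4 = $740,243.4086…
After $171,700.00 payment: $740,243.4086… − $171,700.00 = $568,543.4086…
Balance at month 13: $568,543.4086… × (1 + 0.0085)^9 = $613,545.4671…
After $314,900.00 payment: $613,545.4671… − $314,900.00 = $298,645.4671…
Balance at month 18: $298,645.4671… × (1 + 0.0085)^5 = $311,555.5127…
Penalty: 18 × 2% × $715,601.00 = $257,616.36
Final settlement = outstanding balance + penalty = $311,555.5127… + $257,616.36 = $569,171.87

$569,171.87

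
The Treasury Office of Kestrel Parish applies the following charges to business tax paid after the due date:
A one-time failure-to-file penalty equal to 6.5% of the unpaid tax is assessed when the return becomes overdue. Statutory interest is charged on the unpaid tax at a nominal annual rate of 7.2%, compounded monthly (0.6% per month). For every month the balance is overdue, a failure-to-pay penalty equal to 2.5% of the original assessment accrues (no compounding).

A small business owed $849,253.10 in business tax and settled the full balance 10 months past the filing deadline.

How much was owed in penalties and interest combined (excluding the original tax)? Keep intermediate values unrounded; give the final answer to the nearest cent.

Failure-to-file penalty: 6.5% × $849,253.10 = $55,201.45…
Failure-to-pay penalty = 2.5% × $849,253.10 × 10 mo = $212,313.28…
Interest: $849,253.10 × ((1 + 0.006)^10 − 1) = $849,253.10 × 0.0616462… = $52,353.2215…
Penalties + interest = $267,514.7265 + $52,353.2215… = $319,867.95

$319,867.95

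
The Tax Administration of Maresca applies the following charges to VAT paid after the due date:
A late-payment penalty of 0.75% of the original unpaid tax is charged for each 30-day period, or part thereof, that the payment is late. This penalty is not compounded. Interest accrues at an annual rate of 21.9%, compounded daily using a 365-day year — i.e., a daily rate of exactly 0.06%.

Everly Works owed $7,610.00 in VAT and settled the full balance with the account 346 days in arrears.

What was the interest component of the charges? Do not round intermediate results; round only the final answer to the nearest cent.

Interest: $7,610.00 × ((1 + 0.0006)^346 − 1) = $7,610.00 × 0.23064417… = $1,755.2021…

$1,755.20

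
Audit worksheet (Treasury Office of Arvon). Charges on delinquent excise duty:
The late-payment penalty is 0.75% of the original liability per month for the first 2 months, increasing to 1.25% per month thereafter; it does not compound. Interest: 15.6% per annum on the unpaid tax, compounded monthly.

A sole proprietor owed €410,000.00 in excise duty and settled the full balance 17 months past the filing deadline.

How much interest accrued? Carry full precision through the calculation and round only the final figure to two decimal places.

Interest (15.6%/yr ÷ 12 = 1.3%/month): €410,000.00 × ((1 + 0.013)^17 − 1) = €100,674.8004…

€100,674.80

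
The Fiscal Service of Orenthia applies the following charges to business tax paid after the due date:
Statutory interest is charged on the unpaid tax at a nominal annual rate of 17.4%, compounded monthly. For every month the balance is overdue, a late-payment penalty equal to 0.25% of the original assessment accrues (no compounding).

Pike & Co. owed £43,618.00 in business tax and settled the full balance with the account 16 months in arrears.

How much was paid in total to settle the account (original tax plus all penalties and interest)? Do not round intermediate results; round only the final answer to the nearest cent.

£56,660.68

Late-payment penalty = 0.25% × £43,618.00 × 16 mo = £1,744.72
Interest (17.4%/yr ÷ 12 = 1.45%/month): £43,618.00 × ((1 + 0.0145)^16 − 1) = £11,297.9587…
Total = £43,618.00 + £1,744.7200 + £11,297.9587… = £56,660.68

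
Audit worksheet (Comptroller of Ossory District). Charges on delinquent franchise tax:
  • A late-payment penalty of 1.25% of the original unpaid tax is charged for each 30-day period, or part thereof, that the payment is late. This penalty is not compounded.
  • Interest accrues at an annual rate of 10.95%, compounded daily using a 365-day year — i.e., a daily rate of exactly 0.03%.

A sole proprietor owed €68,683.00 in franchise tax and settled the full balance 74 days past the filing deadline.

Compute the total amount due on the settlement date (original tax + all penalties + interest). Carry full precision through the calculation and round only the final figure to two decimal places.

€72,800.19

Penalty periods: ⌈74/30⌉ = 3; penalty = 3 × 1.25% × €68,683.00 = €2,575.61…
Interest: €68,683.00 × ((1 + 0.0003)^74 − 1) = €68,683.00 × 0.02244485… = €1,541.5796…
Total = €68,683.00 + €2,575.6125 + €1,541.5796… = €72,800.19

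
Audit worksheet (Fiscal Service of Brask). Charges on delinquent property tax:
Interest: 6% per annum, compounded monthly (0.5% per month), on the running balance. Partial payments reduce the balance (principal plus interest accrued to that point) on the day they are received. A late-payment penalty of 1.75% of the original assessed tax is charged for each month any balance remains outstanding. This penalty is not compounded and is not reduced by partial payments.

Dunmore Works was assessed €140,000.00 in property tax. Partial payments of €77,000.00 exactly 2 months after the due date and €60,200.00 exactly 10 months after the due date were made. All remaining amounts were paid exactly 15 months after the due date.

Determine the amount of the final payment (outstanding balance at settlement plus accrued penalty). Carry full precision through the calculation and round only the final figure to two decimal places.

Balance at month 2: €140,000.0000 × (1 + 0.005)^2 = €141,403.5000
After €77,000.00 payment: €141,403.5000 − €77,000.00 = €64,403.5000
Balance at month 10: €64,403.5000 × (1 + 0.005)^8 = €67,025.1761…
After €60,200.00 payment: €67,025.1761… − €60,200.00 = €6,825.1761…
Balance at month 15: €6,825.1761… × (1 + 0.005)^5 = €6,997.5204…
Penalty: 15 × 1.75% × €140,000.00 = €36,750.00
Final settlement = outstanding balance + penalty = €6,997.5204… + €36,750.00 = €43,747.52

€43,747.52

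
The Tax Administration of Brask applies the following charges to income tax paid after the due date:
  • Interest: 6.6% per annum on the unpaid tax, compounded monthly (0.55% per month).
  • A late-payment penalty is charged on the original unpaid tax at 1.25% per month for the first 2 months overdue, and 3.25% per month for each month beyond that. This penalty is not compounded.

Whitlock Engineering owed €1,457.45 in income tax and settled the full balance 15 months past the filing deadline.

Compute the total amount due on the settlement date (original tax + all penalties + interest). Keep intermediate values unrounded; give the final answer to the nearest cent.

€2,234.64

Penalty, months 1–2: 2 × 1.25% × €1,457.45 = €36.44…
Penalty, months 3–15: 13 × 3.25% × €1,457.45 = €615.77…
Interest: €1,457.45 × ((1 + 0.0055)^15 − 1) = €1,457.45 × 0.0857532… = €124.9810…
Total = €1,457.45 + €652.2089… + €124.9810… = €2,234.64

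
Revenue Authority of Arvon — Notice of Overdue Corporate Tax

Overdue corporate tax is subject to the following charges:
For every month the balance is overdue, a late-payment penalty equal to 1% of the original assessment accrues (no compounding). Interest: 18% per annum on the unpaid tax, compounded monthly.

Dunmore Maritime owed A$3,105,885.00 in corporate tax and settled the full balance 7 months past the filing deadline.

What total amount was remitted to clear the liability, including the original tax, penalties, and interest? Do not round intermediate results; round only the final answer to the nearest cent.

A$3,664,462.62

Late-payment penalty = 1% × A$3,105,885.00 × 7 mo = A$217,411.95
Interest (18%/yr ÷ 12 = 1.5%/month): A$3,105,885.00 × ((1 + 0.015)^7 − 1) = A$341,165.6673…
Total = A$3,105,885.00 + A$217,411.9500 + A$341,165.6673… = A$3,664,462.62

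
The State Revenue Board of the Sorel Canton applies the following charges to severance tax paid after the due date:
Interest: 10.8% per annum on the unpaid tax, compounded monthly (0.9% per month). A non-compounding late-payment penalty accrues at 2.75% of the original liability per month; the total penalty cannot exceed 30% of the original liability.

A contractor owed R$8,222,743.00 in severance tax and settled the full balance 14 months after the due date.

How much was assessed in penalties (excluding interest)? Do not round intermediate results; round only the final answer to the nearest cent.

R$2,466,822.90

Penalty (uncapped): 14 × 2.75% × R$8,222,743.00 = R$3,165,756.06…; cap = 30% × R$8,222,743.00 = R$2,466,822.90 → penalty = R$2,466,822.90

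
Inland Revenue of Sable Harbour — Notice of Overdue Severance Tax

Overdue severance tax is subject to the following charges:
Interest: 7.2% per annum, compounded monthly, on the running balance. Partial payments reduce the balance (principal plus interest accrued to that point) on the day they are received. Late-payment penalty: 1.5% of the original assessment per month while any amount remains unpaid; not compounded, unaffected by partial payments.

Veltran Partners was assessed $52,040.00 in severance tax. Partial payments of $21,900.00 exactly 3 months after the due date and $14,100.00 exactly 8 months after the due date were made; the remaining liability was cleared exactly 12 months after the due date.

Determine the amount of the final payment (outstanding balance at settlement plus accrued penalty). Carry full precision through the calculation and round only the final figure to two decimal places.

Monthly rate = 7.2% ÷ 12 = 0.6%
Balance at month 3: $52,040.0000 × (1 + 0.006)^3 = $52,982.3516…
After $21,900.00 payment: $52,982.3516… − $21,900.00 = $31,082.3516…
Balance at month 8: $31,082.3516… × (1 + 0.006)^5 = $32,026.0791…
After $14,100.00 payment: $32,026.0791… − $14,100.00 = $17,926.0791…
Balance at month 12: $17,926.0791… × (1 + 0.006)^4 = $18,360.1925…
Penalty: 12 × 1.5% × $52,040.00 = $9,367.20
Final settlement = outstanding balance + penalty = $18,360.1925… + $9,367.20 = $27,727.39

$27,727.39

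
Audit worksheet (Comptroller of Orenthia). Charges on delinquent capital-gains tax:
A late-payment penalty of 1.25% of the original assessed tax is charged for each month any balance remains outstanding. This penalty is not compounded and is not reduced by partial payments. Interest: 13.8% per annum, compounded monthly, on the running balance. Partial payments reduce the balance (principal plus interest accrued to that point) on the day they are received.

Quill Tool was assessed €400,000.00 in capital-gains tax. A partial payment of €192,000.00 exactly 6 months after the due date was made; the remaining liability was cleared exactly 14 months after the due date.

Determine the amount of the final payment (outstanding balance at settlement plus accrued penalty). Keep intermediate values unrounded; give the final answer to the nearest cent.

€329,050.94

Monthly rate = 13.8% ÷ 12 = 1.15%
Balance at month 6: €400,000.0000 × (1 + 0.0115)^6 = €428,405.7724…
After €192,000.00 payment: €428,405.7724… − €192,000.00 = €236,405.7724…
Balance at month 14: €236,405.7724… × (1 + 0.0115)^8 = €259,050.9406…
Penalty: 14 × 1.25% × €400,000.00 = €70,000.00
Final settlement = outstanding balance + penalty = €259,050.9406… + €70,000.00 = €329,050.94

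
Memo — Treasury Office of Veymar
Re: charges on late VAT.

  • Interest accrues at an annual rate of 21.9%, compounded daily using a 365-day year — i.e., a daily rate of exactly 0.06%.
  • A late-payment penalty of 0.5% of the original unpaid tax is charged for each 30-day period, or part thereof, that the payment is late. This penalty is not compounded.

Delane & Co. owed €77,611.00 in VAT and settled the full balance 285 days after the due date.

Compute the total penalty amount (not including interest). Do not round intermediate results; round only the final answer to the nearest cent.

Penalty periods: ⌈285/30⌉ = 10; penalty = 10 × 0.5% × €77,611.00 = €3,880.55

€3,880.55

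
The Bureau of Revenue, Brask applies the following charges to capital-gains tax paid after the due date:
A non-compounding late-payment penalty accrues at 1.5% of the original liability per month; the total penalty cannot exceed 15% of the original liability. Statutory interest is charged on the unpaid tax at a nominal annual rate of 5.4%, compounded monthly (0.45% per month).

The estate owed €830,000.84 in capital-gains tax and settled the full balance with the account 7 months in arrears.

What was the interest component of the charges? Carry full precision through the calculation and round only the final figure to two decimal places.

€26,500.64

Interest: €830,000.84 × ((1 + 0.0045)^7 − 1) = €830,000.84 × 0.0319285… = €26,500.6434…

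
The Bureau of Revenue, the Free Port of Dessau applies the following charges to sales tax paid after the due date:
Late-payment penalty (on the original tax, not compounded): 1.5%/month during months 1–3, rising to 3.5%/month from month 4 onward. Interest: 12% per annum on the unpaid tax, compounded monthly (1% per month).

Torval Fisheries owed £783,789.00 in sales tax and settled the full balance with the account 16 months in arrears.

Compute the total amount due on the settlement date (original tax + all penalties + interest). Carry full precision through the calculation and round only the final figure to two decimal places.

Penalty, months 1–3: 3 × 1.5% × £783,789.00 = £35,270.51…
Penalty, months 4–16: 13 × 3.5% × £783,789.00 = £356,624.00…
Interest: £783,789.00 × ((1 + 0.01)^16 − 1) = £783,789.00 × 0.1725786… = £135,265.2435…
Total = £783,789.00 + £391,894.5000 + £135,265.2435… = £1,310,948.74

£1,310,948.74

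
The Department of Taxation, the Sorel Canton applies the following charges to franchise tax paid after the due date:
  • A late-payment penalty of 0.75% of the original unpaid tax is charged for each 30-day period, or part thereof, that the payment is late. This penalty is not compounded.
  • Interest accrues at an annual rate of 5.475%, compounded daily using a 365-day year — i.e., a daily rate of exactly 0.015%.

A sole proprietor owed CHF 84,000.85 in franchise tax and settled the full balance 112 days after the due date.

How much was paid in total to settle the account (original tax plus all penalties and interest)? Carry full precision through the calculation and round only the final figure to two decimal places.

CHF 87,943.90

Penalty periods: ⌈112/30⌉ = 4; penalty = 4 × 0.75% × CHF 84,000.85 = CHF 2,520.03…
Interest: CHF 84,000.85 × ((1 + 0.00015)^112 − 1) = CHF 84,000.85 × 0.01694063… = CHF 1,423.0275…
Total = CHF 84,000.85 + CHF 2,520.0255 + CHF 1,423.0275… = CHF 87,943.90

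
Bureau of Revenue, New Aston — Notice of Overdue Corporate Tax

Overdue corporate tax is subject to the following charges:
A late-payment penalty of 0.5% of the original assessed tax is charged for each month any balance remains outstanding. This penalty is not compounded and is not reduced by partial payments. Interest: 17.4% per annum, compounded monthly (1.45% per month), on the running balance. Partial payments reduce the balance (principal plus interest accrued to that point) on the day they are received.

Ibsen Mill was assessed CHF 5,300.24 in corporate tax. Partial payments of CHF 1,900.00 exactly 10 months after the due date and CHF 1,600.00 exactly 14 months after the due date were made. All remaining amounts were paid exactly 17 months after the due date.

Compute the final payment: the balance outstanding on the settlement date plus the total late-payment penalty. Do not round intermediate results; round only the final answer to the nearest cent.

Balance at month 10: CHF 5,300.2400 × (1 + 0.0145)^10 = CHF 6,120.9108…
After CHF 1,900.00 payment: CHF 6,120.9108… − CHF 1,900.00 = CHF 4,220.9108…
Balance at month 14: CHF 4,220.9108… × (1 + 0.0145)^4 = CHF 4,471.0999…
After CHF 1,600.00 payment: CHF 4,471.0999… − CHF 1,600.00 = CHF 2,871.0999…
Balance at month 17: CHF 2,871.0999… × (1 + 0.0145)^3 = CHF 2,997.8125…
Penalty: 17 × 0.5% × CHF 5,300.24 = CHF 450.52…
Final settlement = outstanding balance + penalty = CHF 2,997.8125… + CHF 450.52… = CHF 3,448.33

CHF 3,448.33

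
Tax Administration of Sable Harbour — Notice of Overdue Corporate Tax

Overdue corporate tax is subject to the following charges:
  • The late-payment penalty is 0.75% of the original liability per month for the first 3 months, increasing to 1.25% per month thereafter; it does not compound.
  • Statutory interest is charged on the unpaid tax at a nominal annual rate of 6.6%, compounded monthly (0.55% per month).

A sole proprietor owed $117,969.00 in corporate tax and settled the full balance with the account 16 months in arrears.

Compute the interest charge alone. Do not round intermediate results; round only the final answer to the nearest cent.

Interest: $117,969.00 × ((1 + 0.0055)^16 − 1) = $117,969.00 × 0.0917249… = $10,820.6897…

$10,820.69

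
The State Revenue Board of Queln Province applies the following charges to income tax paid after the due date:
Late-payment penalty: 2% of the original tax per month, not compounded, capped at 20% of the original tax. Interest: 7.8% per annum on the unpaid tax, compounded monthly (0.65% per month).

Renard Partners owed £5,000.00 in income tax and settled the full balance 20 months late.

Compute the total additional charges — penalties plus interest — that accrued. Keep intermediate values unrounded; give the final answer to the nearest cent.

Penalty (uncapped): 20 × 2% × £5,000.00 = £2,000.00; cap = 20% × £5,000.00 = £1,000.00 → penalty = £1,000.00
Interest: £5,000.00 × ((1 + 0.0065)^20 − 1) = £5,000.00 × 0.1383494… = £691.7470…
Penalties + interest = £1,000.0000 + £691.7470… = £1,691.75

£1,691.75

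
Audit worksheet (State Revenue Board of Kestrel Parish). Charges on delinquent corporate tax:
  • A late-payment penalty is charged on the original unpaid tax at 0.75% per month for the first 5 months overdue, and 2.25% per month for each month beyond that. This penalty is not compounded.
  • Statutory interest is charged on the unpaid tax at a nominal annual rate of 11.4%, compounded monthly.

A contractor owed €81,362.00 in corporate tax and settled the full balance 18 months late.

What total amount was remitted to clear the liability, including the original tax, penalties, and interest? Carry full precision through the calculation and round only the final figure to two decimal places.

Penalty, months 1–5: 5 × 0.75% × €81,362.00 = €3,051.08…
Penalty, months 6–18: 13 × 2.25% × €81,362.00 = €23,798.39…
Interest (11.4%/yr ÷ 12 = 0.95%/month): €81,362.00 × ((1 + 0.0095)^18 − 1) = €15,095.3741…
Total = €81,362.00 + €26,849.4600 + €15,095.3741… = €123,306.83

€123,306.83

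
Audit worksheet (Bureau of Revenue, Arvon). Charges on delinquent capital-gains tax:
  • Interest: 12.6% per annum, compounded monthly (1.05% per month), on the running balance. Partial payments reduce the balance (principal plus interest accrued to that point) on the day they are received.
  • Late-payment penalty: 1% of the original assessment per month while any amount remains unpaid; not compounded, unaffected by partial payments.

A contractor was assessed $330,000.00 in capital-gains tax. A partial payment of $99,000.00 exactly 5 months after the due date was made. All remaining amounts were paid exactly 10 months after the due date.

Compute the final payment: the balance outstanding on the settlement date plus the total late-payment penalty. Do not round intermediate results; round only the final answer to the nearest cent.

Balance at month 5: $330,000.0000 × (1 + 0.0105)^5 = $347,692.6653…
After $99,000.00 payment: $347,692.6653… − $99,000.00 = $248,692.6653…
Balance at month 10: $248,692.6653… × (1 + 0.0105)^5 = $262,026.1079…
Penalty: 10 × 1% × $330,000.00 = $33,000.00
Final settlement = outstanding balance + penalty = $262,026.1079… + $33,000.00 = $295,026.11

$295,026.11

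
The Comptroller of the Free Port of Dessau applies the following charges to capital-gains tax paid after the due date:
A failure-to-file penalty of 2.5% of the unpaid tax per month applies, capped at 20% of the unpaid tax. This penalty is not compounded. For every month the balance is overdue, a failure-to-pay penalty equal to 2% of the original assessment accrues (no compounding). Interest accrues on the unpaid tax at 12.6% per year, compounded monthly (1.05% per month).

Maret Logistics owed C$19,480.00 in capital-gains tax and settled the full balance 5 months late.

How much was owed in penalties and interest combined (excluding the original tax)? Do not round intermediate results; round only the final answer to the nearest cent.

C$5,427.40

Failure-to-file: 5 × 2.5% × C$19,480.00 = C$2,435.00 (under the 20% cap)
Failure-to-pay penalty: 5 × 2% × C$19,480.00 = C$1,948.00
Interest: C$19,480.00 × ((1 + 0.0105)^5 − 1) = C$19,480.00 × 0.0536141… = C$1,044.4034…
Penalties + interest = C$4,383.0000 + C$1,044.4034… = C$5,427.40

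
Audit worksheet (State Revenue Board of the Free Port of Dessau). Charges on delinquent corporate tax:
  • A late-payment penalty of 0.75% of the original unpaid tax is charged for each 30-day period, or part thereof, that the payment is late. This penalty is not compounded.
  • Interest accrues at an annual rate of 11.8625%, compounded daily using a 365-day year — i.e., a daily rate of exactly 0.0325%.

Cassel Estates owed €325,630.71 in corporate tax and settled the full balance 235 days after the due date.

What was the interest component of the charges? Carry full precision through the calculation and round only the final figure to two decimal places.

€25,840.06

Interest: €325,630.71 × ((1 + 0.000325)^235 − 1) = €325,630.71 × 0.07935387… = €25,840.0564…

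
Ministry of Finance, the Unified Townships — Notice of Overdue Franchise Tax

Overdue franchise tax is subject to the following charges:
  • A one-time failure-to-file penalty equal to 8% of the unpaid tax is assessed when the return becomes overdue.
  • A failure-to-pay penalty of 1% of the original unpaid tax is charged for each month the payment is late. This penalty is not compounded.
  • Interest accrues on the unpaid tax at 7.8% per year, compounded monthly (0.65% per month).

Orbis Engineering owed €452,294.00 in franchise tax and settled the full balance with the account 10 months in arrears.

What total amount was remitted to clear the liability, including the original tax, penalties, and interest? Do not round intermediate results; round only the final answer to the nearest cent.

Failure-to-file penalty: 8% × €452,294.00 = €36,183.52
Failure-to-pay penalty: 10 × 1% × €452,294.00 = €45,229.40
Interest: €452,294.00 × ((1 + 0.0065)^10 − 1) = €452,294.00 × 0.0669346… = €30,274.1102…
Total = €452,294.00 + €81,412.9200 + €30,274.1102… = €563,981.03

€563,981.03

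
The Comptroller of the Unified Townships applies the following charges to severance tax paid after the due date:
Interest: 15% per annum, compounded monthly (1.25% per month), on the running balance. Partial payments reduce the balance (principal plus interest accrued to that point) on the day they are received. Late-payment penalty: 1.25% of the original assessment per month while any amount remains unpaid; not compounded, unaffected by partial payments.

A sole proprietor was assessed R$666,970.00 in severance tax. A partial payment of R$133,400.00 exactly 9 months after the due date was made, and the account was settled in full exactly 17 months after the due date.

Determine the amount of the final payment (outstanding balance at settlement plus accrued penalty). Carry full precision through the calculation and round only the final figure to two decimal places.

Balance at month 9: R$666,970.0000 × (1 + 0.0125)^9 = R$745,867.3336…
After R$133,400.00 payment: R$745,867.3336… − R$133,400.00 = R$612,467.3336…
Balance at month 17: R$612,467.3336… × (1 + 0.0125)^8 = R$676,461.6574…
Penalty: 17 × 1.25% × R$666,970.00 = R$141,731.13…
Final settlement = outstanding balance + penalty = R$676,461.6574… + R$141,731.13… = R$818,192.78

R$818,192.78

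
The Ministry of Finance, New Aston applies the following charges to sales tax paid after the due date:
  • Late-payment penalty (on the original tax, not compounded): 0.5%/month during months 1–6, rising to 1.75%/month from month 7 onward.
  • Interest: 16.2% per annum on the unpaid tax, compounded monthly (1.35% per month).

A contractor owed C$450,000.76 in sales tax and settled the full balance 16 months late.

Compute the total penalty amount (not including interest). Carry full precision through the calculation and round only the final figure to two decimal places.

C$92,250.16

Penalty, months 1–6: 6 × 0.5% × C$450,000.76 = C$13,500.02…
Penalty, months 7–16: 10 × 1.75% × C$450,000.76 = C$78,750.13…
Total penalty = C$13,500.02… + C$78,750.13… = C$92,250.16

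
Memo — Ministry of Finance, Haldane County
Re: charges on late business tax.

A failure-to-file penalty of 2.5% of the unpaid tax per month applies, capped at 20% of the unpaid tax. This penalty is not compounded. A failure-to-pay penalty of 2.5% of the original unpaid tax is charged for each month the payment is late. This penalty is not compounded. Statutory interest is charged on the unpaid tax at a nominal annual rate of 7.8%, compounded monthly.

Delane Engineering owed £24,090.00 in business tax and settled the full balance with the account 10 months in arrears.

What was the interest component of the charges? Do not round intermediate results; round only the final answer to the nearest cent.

£1,612.45

Interest (7.8%/yr ÷ 12 = 0.65%/month): £24,090.00 × ((1 + 0.0065)^10 − 1) = £1,612.4541…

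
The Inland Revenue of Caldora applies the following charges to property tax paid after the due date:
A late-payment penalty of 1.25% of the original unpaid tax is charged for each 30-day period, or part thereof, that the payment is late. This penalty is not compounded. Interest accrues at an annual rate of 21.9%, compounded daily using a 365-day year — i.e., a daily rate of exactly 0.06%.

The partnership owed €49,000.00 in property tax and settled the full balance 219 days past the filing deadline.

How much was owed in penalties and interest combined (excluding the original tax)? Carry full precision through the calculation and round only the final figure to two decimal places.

Penalty periods: ⌈219/30⌉ = 8; penalty = 8 × 1.25% × €49,000.00 = €4,900.00
Interest: €49,000.00 × ((1 + 0.0006)^219 − 1) = €49,000.00 × 0.14037892… = €6,878.5672…
Penalties + interest = €4,900.0000 + €6,878.5672… = €11,778.57

€11,778.57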